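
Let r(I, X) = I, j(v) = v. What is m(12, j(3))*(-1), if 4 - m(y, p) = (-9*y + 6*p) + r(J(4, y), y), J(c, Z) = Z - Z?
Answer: -94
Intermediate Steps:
J(c, Z) = 0
m(y, p) = 4 - 6*p + 9*y (m(y, p) = 4 - ((-9*y + 6*p) + 0) = 4 - (-9*y + 6*p) = 4 + (-6*p + 9*y) = 4 - 6*p + 9*y)
m(12, j(3))*(-1) = (4 - 6*3 + 9*12)*(-1) = (4 - 18 + 108)*(-1) = 94*(-1) = -94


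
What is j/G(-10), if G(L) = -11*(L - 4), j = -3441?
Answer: -3441/154 ≈ -22.344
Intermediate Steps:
G(L) = 44 - 11*L (G(L) = -11*(-4 + L) = 44 - 11*L)
j/G(-10) = -3441/(44 - 11*(-10)) = -3441/(44 + 110) = -3441/154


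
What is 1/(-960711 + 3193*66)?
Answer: -1/749973 ≈ -1.3334e-6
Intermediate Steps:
1/(-960711 + 3193*66) = 1/(-960711 + 210738) = 1/(-749973) = -1/749973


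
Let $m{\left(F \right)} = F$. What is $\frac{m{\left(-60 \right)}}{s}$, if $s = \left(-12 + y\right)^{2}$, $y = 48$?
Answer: $- \frac{5}{108} \approx -0.046296$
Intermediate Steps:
$s = 1296$ ($s = \left(-12 + 48\right)^{2} = 36^{2} = 1296$)
$\frac{m{\left(-60 \right)}}{s} = - \frac{60}{1296} = \left(-60\right) \frac{1}{1296} = - \frac{5}{108}$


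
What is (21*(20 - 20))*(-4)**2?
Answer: 0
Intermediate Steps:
(21*(20 - 20))*(-4)**2 = (21*0)*16 = 0*16 = 0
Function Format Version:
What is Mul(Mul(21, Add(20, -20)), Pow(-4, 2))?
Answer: 0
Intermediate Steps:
Mul(Mul(21, Add(20, -20)), Pow(-4, 2)) = Mul(Mul(21, 0), 16) = Mul(0, 16) = 0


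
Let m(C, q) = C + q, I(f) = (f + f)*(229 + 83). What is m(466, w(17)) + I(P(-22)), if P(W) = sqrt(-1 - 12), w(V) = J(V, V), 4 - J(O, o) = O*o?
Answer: 181 + 624*I*sqrt(13) ≈ 181.0 + 2249.9*I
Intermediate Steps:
J(O, o) = 4 - O*o
w(V) = 4 - V**2 (w(V) = 4 - V*V = 4 - V**2)
P(W) = I*sqrt(13) (P(W) = sqrt(-13) = I*sqrt(13))
I(f) = 624*f (I(f) = (2*f)*312 = 624*f)
m(466, w(17)) + I(P(-22)) = (466 + (4 - 1*17**2)) + 624*(I*sqrt(13)) = (466 + (4 - 1*289)) + 624*I*sqrt(13) = (466 + (4 - 289)) + 624*I*sqrt(13) = (466 - 285) + 624*I*sqrt(13) = 181 + 624*I*sqrt(13)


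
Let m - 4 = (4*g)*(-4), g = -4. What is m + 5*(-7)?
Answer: 33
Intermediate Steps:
m = 68 (m = 4 + (4*(-4))*(-4) = 4 - 16*(-4) = 4 + 64 = 68)
m + 5*(-7) = 68 + 5*(-7) = 68 - 35 = 33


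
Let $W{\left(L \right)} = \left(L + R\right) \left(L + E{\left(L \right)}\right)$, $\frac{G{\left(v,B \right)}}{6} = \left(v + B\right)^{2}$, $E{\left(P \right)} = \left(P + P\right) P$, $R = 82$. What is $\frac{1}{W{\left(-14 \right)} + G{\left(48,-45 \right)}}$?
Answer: $\frac{1}{25758} \approx 3.8823 \cdot 10^{-5}$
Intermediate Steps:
$E{\left(P \right)} = 2 P^{2}$ ($E{\left(P \right)} = 2 P P = 2 P^{2}$)
$G{\left(v,B \right)} = 6 \left(B + v\right)^{2}$ ($G{\left(v,B \right)} = 6 \left(v + B\right)^{2} = 6 \left(B + v\right)^{2}$)
$W{\left(L \right)} = \left(82 + L\right) \left(L + 2 L^{2}\right)$ ($W{\left(L \right)} = \left(L + 82\right) \left(L + 2 L^{2}\right) = \left(82 + L\right) \left(L + 2 L^{2}\right)$)
$\frac{1}{W{\left(-14 \right)} + G{\left(48,-45 \right)}} = \frac{1}{- 14 \left(82 + 2 \left(-14\right)^{2} + 165 \left(-14\right)\right) + 6 \left(-45 + 48\right)^{2}} = \frac{1}{- 14 \left(82 + 2 \cdot 196 - 2310\right) + 6 \cdot 3^{2}} = \frac{1}{- 14 \left(82 + 392 - 2310\right) + 6 \cdot 9} = \frac{1}{\left(-14\right) \left(-1836\right) + 54} = \frac{1}{25704 + 54} = \frac{1}{25758}$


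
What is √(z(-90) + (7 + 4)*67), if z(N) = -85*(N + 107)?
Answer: 2*I*√177 ≈ 26.608*I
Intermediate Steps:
z(N) = -9095 - 85*N (z(N) = -85*(107 + N) = -9095 - 85*N)
√(z(-90) + (7 + 4)*67) = √((-9095 - 85*(-90)) + (7 + 4)*67) = √((-9095 + 7650) + 11*67) = √(-1445 + 737) = √(-708) = 2*I*√177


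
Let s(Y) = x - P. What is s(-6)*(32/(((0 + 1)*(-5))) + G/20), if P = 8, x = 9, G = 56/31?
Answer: -978/155 ≈ -6.3097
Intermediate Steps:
G = 56/31 (G = 56*(1/31) = 56/31 ≈ 1.8065)
s(Y) = 1 (s(Y) = 9 - 1*8 = 9 - 8 = 1)
s(-6)*(32/(((0 + 1)*(-5))) + G/20) = 1*(32/(((0 + 1)*(-5))) + (56/31)/20) = 1*(32/((1*(-5))) + (56/31)*(1/20)) = 1*(32/(-5) + 14/155) = 1*(32*(-1/5) + 14/155) = 1*(-32/5 + 14/155) = 1*(-978/155) = -978/155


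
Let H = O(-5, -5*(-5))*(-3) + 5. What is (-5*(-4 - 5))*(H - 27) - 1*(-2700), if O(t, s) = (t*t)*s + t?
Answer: -81990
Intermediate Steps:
O(t, s) = t + s*t**2 (O(t, s) = t**2*s + t = s*t**2 + t = t + s*t**2)
H = -1855 (H = -5*(1 - 5*(-5)*(-5))*(-3) + 5 = -5*(1 + 25*(-5))*(-3) + 5 = -5*(1 - 125)*(-3) + 5 = -5*(-124)*(-3) + 5 = 620*(-3) + 5 = -1860 + 5 = -1855)
(-5*(-4 - 5))*(H - 27) - 1*(-2700) = (-5*(-4 - 5))*(-1855 - 27) - 1*(-2700) = -5*(-9)*(-1882) + 2700 = 45*(-1882) + 2700 = -84690 + 2700 = -81990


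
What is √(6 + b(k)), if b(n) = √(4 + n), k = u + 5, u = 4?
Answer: √(6 + √13) ≈ 3.0993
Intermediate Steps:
k = 9 (k = 4 + 5 = 9)
√(6 + b(k)) = √(6 + √(4 + 9)) = √(6 + √13)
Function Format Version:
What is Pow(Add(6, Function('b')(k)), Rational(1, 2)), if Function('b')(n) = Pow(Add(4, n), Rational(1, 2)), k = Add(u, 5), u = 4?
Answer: Pow(Add(6, Pow(13, Rational(1, 2))), Rational(1, 2)) ≈ 3.0993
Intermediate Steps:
k = 9 (k = Add(4, 5) = 9)
Pow(Add(6, Function('b')(k)), Rational(1, 2)) = Pow(Add(6, Pow(Add(4, 9), Rational(1, 2))), Rational(1, 2)) = Pow(Add(6, Pow(13, Rational(1, 2))), Rational(1, 2))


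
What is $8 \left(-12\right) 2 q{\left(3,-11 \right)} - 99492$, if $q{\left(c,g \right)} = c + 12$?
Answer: $-102372$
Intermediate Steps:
$q{\left(c,g \right)} = 12 + c$
$8 \left(-12\right) 2 q{\left(3,-11 \right)} - 99492 = 8 \left(-12\right) 2 \left(12 + 3\right) - 99492 = \left(-96\right) 2 \cdot 15 - 99492 = \left(-192\right) 15 - 99492 = -2880 - 99492 = -102372$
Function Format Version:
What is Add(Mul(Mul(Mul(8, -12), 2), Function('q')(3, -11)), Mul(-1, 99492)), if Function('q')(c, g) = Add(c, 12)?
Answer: -102372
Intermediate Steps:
Function('q')(c, g) = Add(12, c)
Add(Mul(Mul(Mul(8, -12), 2), Function('q')(3, -11)), Mul(-1, 99492)) = Add(Mul(Mul(Mul(8, -12), 2), Add(12, 3)), Mul(-1, 99492)) = Add(Mul(Mul(-96, 2), 15), -99492) = Add(Mul(-192, 15), -99492) = Add(-2880, -99492) = -102372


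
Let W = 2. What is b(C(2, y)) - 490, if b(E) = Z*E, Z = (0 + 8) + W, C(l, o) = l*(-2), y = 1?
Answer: -530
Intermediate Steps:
C(l, o) = -2*l
Z = 10 (Z = (0 + 8) + 2 = 8 + 2 = 10)
b(E) = 10*E
b(C(2, y)) - 490 = 10*(-2*2) - 490 = 10*(-4) - 490 = -40 - 490 = -530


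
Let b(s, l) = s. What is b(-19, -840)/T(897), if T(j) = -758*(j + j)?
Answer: 19/1359852 ≈ 1.3972e-5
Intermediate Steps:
T(j) = -1516*j
b(-19, -840)/T(897) = -19/((-1516*897)) = -19/(-1359852) = -19*(-1/1359852) = 19/1359852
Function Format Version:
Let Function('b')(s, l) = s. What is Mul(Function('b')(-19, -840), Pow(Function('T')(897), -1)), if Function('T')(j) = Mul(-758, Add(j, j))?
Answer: Rational(19, 1359852) ≈ 1.3972e-5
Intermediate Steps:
Function('T')(j) = Mul(-1516, j) (Function('T')(j) = Mul(-758, Mul(2, j)) = Mul(-1516, j))
Mul(Function('b')(-19, -840), Pow(Function('T')(897), -1)) = Mul(-19, Pow(Mul(-1516, 897), -1)) = Mul(-19, Pow(-1359852, -1)) = Mul(-19, Rational(-1, 1359852)) = Rational(19, 1359852)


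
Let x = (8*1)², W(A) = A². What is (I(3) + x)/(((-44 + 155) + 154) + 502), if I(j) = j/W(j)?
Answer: 193/2301 ≈ 0.083877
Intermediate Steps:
I(j) = 1/j (I(j) = j/(j²) = j/j² = 1/j)
x = 64 (x = 8² = 64)
(I(3) + x)/(((-44 + 155) + 154) + 502) = (1/3 + 64)/(((-44 + 155) + 154) + 502) = (⅓ + 64)/((111 + 154) + 502) = 193/(3*(265 + 502)) = (193/3)/767 = (193/3)*(1/767) = 193/2301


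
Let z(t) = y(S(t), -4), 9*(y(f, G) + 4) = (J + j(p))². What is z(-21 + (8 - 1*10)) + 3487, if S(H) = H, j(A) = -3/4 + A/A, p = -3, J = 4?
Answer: 501841/144 ≈ 3485.0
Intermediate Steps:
j(A) = ¼ (j(A) = -3*¼ + 1 = -¾ + 1 = ¼)
y(f, G) = -287/144 (y(f, G) = -4 + (4 + ¼)²/9 = -4 + (17/4)²/9 = -4 + (⅑)*(289/16) = -4 + 289/144 = -287/144)
z(t) = -287/144
z(-21 + (8 - 1*10)) + 3487 = -287/144 + 3487 = 501841/144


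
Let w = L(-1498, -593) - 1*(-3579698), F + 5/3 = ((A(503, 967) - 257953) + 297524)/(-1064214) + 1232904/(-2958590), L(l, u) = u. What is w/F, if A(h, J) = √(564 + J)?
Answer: -3135041816241018426642787877325/1857468822355979160301909 + 1389190279001051239133625*√1531/1857468822355979160301909 ≈ -1.6878e+6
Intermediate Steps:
F = -3338384779723/1574286449130 - √1531/1064214 (F = -5/3 + (((√(564 + 967) - 257953) + 297524)/(-1064214) + 1232904/(-2958590)) = -5/3 + (((√1531 - 257953) + 297524)*(-1/1064214) + 1232904*(-1/2958590)) = -5/3 + (((-257953 + √1531) + 297524)*(-1/1064214) - 616452/1479295) = -5/3 + ((39571 + √1531)*(-1/1064214) - 616452/1479295) = -5/3 + ((-39571/1064214 - √1531/1064214) - 616452/1479295) = -5/3 + (-714574031173/1574286449130 - √1531/1064214) = -3338384779723/1574286449130 - √1531/1064214 ≈ -2.1206)
w = 3579105 (w = -593 - 1*(-3579698) = -593 + 3579698 = 3579105)
w/F = 3579105/(-3338384779723/1574286449130 - √1531/1064214)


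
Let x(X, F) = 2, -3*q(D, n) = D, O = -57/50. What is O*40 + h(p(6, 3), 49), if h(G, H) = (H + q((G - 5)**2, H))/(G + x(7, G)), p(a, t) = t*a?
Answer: -1379/30 ≈ -45.967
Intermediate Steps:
O = -57/50 (O = -57*1/50 = -57/50 ≈ -1.1400)
p(a, t) = a*t
q(D, n) = -D/3
h(G, H) = (H - (-5 + G)**2/3)/(2 + G) (h(G, H) = (H - (G - 5)**2/3)/(G + 2) = (H - (-5 + G)**2/3)/(2 + G))
O*40 + h(p(6, 3), 49) = -57/50*40 + (49 - (-5 + 6*3)**2/3)/(2 + 6*3) = -228/5 + (49 - (-5 + 18)**2/3)/(2 + 18) = -228/5 + (49 - 1/3*13**2)/20 = -228/5 + (49 - 1/3*169)/20 = -228/5 + (49 - 169/3)/20 = -228/5 + (1/20)*(-22/3) = -228/5 - 11/30 = -1379/30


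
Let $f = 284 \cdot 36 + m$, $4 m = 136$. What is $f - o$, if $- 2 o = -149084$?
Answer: $-64284$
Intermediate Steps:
$m = 34$ ($m = \frac{1}{4} \cdot 136 = 34$)
$f = 10258$ ($f = 284 \cdot 36 + 34 = 10224 + 34 = 10258$)
$o = 74542$ ($o = \left(- \frac{1}{2}\right) \left(-149084\right) = 74542$)
$f - o = 10258 - 74542 = -64284$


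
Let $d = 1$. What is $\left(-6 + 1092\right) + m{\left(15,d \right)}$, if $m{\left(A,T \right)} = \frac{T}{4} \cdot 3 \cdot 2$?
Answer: $\frac{2175}{2} \approx 1087.5$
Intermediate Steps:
$m{\left(A,T \right)} = \frac{3 T}{2}$ ($m{\left(A,T \right)} = T \frac{1}{4} \cdot 3 \cdot 2 = \frac{T}{4} \cdot 3 \cdot 2 = \frac{3 T}{4} \cdot 2 = \frac{3 T}{2}$)
$\left(-6 + 1092\right) + m{\left(15,d \right)} = \left(-6 + 1092\right) + \frac{3}{2} \cdot 1 = 1086 + \frac{3}{2} = \frac{2175}{2}$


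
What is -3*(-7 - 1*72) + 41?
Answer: 278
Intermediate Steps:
-3*(-7 - 1*72) + 41 = -3*(-7 - 72) + 41 = -3*(-79) + 41 = 237 + 41 = 278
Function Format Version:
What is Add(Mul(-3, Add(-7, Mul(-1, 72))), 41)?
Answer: 278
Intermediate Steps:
Add(Mul(-3, Add(-7, Mul(-1, 72))), 41) = Add(Mul(-3, Add(-7, -72)), 41) = Add(Mul(-3, -79), 41) = Add(237, 41) = 278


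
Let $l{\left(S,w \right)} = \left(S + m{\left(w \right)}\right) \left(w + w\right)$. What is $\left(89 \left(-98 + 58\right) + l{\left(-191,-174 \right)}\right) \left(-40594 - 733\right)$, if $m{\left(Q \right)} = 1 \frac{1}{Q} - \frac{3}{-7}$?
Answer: $- \frac{18156025602}{7} \approx -2.5937 \cdot 10^{9}$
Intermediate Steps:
$m{\left(Q \right)} = \frac{3}{7} + \frac{1}{Q}$ ($m{\left(Q \right)} = \frac{1}{Q} - - \frac{3}{7} = \frac{1}{Q} + \frac{3}{7} = \frac{3}{7} + \frac{1}{Q}$)
$l{\left(S,w \right)} = 2 w \left(\frac{3}{7} + S + \frac{1}{w}\right)$ ($l{\left(S,w \right)} = \left(S + \left(\frac{3}{7} + \frac{1}{w}\right)\right) \left(w + w\right) = \left(\frac{3}{7} + S + \frac{1}{w}\right) 2 w = 2 w \left(\frac{3}{7} + S + \frac{1}{w}\right)$)
$\left(89 \left(-98 + 58\right) + l{\left(-191,-174 \right)}\right) \left(-40594 - 733\right) = \left(89 \left(-98 + 58\right) + \left(2 + \frac{6}{7} \left(-174\right) + 2 \left(-191\right) \left(-174\right)\right)\right) \left(-40594 - 733\right) = \left(89 \left(-40\right) + \left(2 - \frac{1044}{7} + 66468\right)\right) \left(-41327\right) = \left(-3560 + \frac{464246}{7}\right) \left(-41327\right) = \frac{439326}{7} \left(-41327\right) = - \frac{18156025602}{7}$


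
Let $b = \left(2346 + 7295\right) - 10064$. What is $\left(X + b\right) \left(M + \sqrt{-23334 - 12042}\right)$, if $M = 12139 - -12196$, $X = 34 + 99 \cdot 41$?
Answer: $89309450 + 14680 i \sqrt{2211} \approx 8.9309 \cdot 10^{7} + 6.9027 \cdot 10^{5} i$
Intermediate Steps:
$X = 4093$ ($X = 34 + 4059 = 4093$)
$b = -423$ ($b = 9641 - 10064 = -423$)
$M = 24335$ ($M = 12139 + 12196 = 24335$)
$\left(X + b\right) \left(M + \sqrt{-23334 - 12042}\right) = \left(4093 - 423\right) \left(24335 + \sqrt{-23334 - 12042}\right) = 3670 \left(24335 + \sqrt{-35376}\right) = 3670 \left(24335 + 4 i \sqrt{2211}\right) = 89309450 + 14680 i \sqrt{2211}$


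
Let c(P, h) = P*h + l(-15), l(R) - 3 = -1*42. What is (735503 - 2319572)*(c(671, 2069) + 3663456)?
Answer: -8002266712404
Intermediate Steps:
l(R) = -39 (l(R) = 3 - 1*42 = 3 - 42 = -39)
c(P, h) = -39 + P*h (c(P, h) = P*h - 39 = -39 + P*h)
(735503 - 2319572)*(c(671, 2069) + 3663456) = (735503 - 2319572)*((-39 + 671*2069) + 3663456) = -1584069*((-39 + 1388299) + 3663456) = -1584069*(1388260 + 3663456) = -1584069*5051716 = -8002266712404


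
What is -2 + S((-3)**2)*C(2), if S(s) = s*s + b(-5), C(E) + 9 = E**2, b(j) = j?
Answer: -382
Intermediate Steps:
C(E) = -9 + E**2
S(s) = -5 + s**2 (S(s) = s*s - 5 = s**2 - 5 = -5 + s**2)
-2 + S((-3)**2)*C(2) = -2 + (-5 + ((-3)**2)**2)*(-9 + 2**2) = -2 + (-5 + 9**2)*(-9 + 4) = -2 + (-5 + 81)*(-5) = -2 + 76*(-5) = -2 - 380 = -382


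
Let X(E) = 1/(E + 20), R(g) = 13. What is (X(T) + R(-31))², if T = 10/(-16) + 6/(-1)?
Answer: 1957201/11449 ≈ 170.95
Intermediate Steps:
T = -53/8 (T = 10*(-1/16) + 6*(-1) = -5/8 - 6 = -53/8 ≈ -6.6250)
X(E) = 1/(20 + E)
(X(T) + R(-31))² = (1/(20 - 53/8) + 13)² = (1/(107/8) + 13)² = (8/107 + 13)² = (1399/107)² = 1957201/11449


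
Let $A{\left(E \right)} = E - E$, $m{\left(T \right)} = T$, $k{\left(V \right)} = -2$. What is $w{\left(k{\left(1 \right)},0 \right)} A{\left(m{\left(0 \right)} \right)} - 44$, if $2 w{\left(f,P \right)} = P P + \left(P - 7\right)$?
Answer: $-44$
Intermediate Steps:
$A{\left(E \right)} = 0$
$w{\left(f,P \right)} = - \frac{7}{2} + \frac{P}{2} + \frac{P^{2}}{2}$ ($w{\left(f,P \right)} = \frac{P P + \left(P - 7\right)}{2} = \frac{P^{2} + \left(-7 + P\right)}{2} = \frac{-7 + P + P^{2}}{2} = - \frac{7}{2} + \frac{P}{2} + \frac{P^{2}}{2}$)
$w{\left(k{\left(1 \right)},0 \right)} A{\left(m{\left(0 \right)} \right)} - 44 = \left(- \frac{7}{2} + \frac{1}{2} \cdot 0 + \frac{0^{2}}{2}\right) 0 - 44 = \left(- \frac{7}{2} + 0 + \frac{1}{2} \cdot 0\right) 0 - 44 = \left(- \frac{7}{2} + 0 + 0\right) 0 - 44 = \left(- \frac{7}{2}\right) 0 - 44 = 0 - 44 = -44$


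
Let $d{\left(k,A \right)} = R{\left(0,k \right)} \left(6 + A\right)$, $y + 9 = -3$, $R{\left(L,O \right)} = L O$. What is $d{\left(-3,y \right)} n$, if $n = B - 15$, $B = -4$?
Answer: $0$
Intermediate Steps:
$y = -12$ ($y = -9 - 3 = -12$)
$d{\left(k,A \right)} = 0$ ($d{\left(k,A \right)} = 0 k \left(6 + A\right) = 0 \left(6 + A\right) = 0$)
$n = -19$ ($n = -4 - 15 = -19$)
$d{\left(-3,y \right)} n = 0 \left(-19\right) = 0$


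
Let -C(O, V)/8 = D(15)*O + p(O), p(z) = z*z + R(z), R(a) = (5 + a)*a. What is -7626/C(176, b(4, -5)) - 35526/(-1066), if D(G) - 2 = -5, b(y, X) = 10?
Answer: 1476285379/44277376 ≈ 33.342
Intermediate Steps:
R(a) = a*(5 + a)
D(G) = -3 (D(G) = 2 - 5 = -3)
p(z) = z² + z*(5 + z) (p(z) = z*z + z*(5 + z) = z² + z*(5 + z))
C(O, V) = 24*O - 8*O*(5 + 2*O) (C(O, V) = -8*(-3*O + O*(5 + 2*O)) = 24*O - 8*O*(5 + 2*O))
-7626/C(176, b(4, -5)) - 35526/(-1066) = -7626*1/(2816*(-1 - 1*176)) - 35526/(-1066) = -7626*1/(2816*(-1 - 176)) - 35526*(-1/1066) = -7626/(16*176*(-177)) + 17763/533 = -7626/(-498432) + 17763/533 = -7626*(-1/498432) + 17763/533 = 1271/83072 + 17763/533 = 1476285379/44277376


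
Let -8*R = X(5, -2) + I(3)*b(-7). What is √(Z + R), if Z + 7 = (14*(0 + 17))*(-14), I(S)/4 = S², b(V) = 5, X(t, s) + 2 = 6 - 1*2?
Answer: I*√13447/2 ≈ 57.981*I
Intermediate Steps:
X(t, s) = 2 (X(t, s) = -2 + (6 - 1*2) = -2 + (6 - 2) = -2 + 4 = 2)
I(S) = 4*S²
Z = -3339 (Z = -7 + (14*(0 + 17))*(-14) = -7 + (14*17)*(-14) = -7 + 238*(-14) = -7 - 3332 = -3339)
R = -91/4 (R = -(2 + (4*3²)*5)/8 = -(2 + (4*9)*5)/8 = -(2 + 36*5)/8 = -(2 + 180)/8 = -⅛*182 = -91/4 ≈ -22.750)
√(Z + R) = √(-3339 - 91/4) = √(-13447/4) = I*√13447/2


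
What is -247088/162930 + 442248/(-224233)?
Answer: -63730375072/18267141345 ≈ -3.4888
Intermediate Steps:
-247088/162930 + 442248/(-224233) = -247088*1/162930 + 442248*(-1/224233) = -123544/81465 - 442248/224233 = -63730375072/18267141345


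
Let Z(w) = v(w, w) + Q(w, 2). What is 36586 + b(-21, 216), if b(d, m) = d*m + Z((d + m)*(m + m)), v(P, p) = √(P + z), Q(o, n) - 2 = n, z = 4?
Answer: 32054 + 2*√21061 ≈ 32344.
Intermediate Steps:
Q(o, n) = 2 + n
v(P, p) = √(4 + P) (v(P, p) = √(P + 4) = √(4 + P))
Z(w) = 4 + √(4 + w) (Z(w) = √(4 + w) + (2 + 2) = √(4 + w) + 4 = 4 + √(4 + w))
b(d, m) = 4 + √(4 + 2*m*(d + m)) + d*m (b(d, m) = d*m + (4 + √(4 + (d + m)*(m + m))) = d*m + (4 + √(4 + (d + m)*(2*m))) = d*m + (4 + √(4 + 2*m*(d + m))) = 4 + √(4 + 2*m*(d + m)) + d*m)
36586 + b(-21, 216) = 36586 + (4 - 21*216 + √2*√(2 + 216*(-21 + 216))) = 36586 + (4 - 4536 + √2*√(2 + 216*195)) = 36586 + (4 - 4536 + √2*√(2 + 42120)) = 36586 + (4 - 4536 + √2*√42122) = 36586 + (4 - 4536 + 2*√21061) = 36586 + (-4532 + 2*√21061) = 32054 + 2*√21061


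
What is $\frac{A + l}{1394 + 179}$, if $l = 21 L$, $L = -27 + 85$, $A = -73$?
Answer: $\frac{1145}{1573} \approx 0.72791$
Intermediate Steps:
$L = 58$
$l = 1218$ ($l = 21 \cdot 58 = 1218$)
$\frac{A + l}{1394 + 179} = \frac{-73 + 1218}{1394 + 179} = \frac{1145}{1573}$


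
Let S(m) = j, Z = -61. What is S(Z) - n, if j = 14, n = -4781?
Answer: 4795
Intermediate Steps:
S(m) = 14
S(Z) - n = 14 - 1*(-4781) = 14 + 4781 = 4795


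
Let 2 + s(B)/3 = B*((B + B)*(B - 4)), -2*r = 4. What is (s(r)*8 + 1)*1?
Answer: -1199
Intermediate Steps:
r = -2 (r = -½*4 = -2)
s(B) = -6 + 6*B²*(-4 + B) (s(B) = -6 + 3*(B*((B + B)*(B - 4))) = -6 + 3*(B*((2*B)*(-4 + B))) = -6 + 3*(B*(2*B*(-4 + B))) = -6 + 3*(2*B²*(-4 + B)) = -6 + 6*B²*(-4 + B))
(s(r)*8 + 1)*1 = ((-6 - 24*(-2)² + 6*(-2)³)*8 + 1)*1 = ((-6 - 24*4 + 6*(-8))*8 + 1)*1 = ((-6 - 96 - 48)*8 + 1)*1 = (-150*8 + 1)*1 = (-1200 + 1)*1 = -1199*1 = -1199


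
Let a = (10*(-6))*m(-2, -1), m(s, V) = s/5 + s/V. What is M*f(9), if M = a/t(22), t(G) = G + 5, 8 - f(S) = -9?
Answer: -544/9 ≈ -60.444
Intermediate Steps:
m(s, V) = s/5 + s/V (m(s, V) = s*(⅕) + s/V = s/5 + s/V)
f(S) = 17 (f(S) = 8 - 1*(-9) = 8 + 9 = 17)
a = -96 (a = (10*(-6))*((⅕)*(-2) - 2/(-1)) = -60*(-⅖ - 2*(-1)) = -60*(-⅖ + 2) = -60*8/5 = -96)
t(G) = 5 + G
M = -32/9 (M = -96/(5 + 22) = -96/27 = -96*1/27 = -32/9 ≈ -3.5556)
M*f(9) = -32/9*17 = -544/9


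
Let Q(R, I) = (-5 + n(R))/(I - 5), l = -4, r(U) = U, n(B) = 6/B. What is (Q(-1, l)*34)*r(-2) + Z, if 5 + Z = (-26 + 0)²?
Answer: 5291/9 ≈ 587.89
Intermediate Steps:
Q(R, I) = (-5 + 6/R)/(-5 + I) (Q(R, I) = (-5 + 6/R)/(I - 5) = (-5 + 6/R)/(-5 + I))
Z = 671 (Z = -5 + (-26 + 0)² = -5 + (-26)² = -5 + 676 = 671)
(Q(-1, l)*34)*r(-2) + Z = (((6 - 5*(-1))/((-1)*(-5 - 4)))*34)*(-2) + 671 = (-1*(6 + 5)/(-9)*34)*(-2) + 671 = (-1*(-⅑)*11*34)*(-2) + 671 = ((11/9)*34)*(-2) + 671 = (374/9)*(-2) + 671 = -748/9 + 671 = 5291/9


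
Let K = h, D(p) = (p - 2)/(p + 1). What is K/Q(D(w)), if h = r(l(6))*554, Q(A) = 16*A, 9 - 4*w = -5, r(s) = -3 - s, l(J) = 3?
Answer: -2493/4 ≈ -623.25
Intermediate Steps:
w = 7/2 (w = 9/4 - 1/4*(-5) = 9/4 + 5/4 = 7/2 ≈ 3.5000)
D(p) = (-2 + p)/(1 + p)
h = -3324 (h = (-3 - 1*3)*554 = (-3 - 3)*554 = -6*554 = -3324)
K = -3324
K/Q(D(w)) = -3324*(1 + 7/2)/(16*(-2 + 7/2)) = -3324/(16*((3/2)/(9/2))) = -3324/(16*((2/9)*(3/2))) = -3324/(16*(1/3)) = -3324/16/3 = -3324*3/16 = -2493/4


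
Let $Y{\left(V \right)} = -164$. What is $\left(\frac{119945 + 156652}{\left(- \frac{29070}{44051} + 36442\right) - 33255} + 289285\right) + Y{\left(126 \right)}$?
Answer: $\frac{40593632074954}{140361467} \approx 2.8921 \cdot 10^{5}$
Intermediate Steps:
$\left(\frac{119945 + 156652}{\left(- \frac{29070}{44051} + 36442\right) - 33255} + 289285\right) + Y{\left(126 \right)} = \left(\frac{119945 + 156652}{\left(- \frac{29070}{44051} + 36442\right) - 33255} + 289285\right) - 164 = \left(\frac{276597}{\left(\left(-29070\right) \frac{1}{44051} + 36442\right) - 33255} + 289285\right) - 164 = \left(\frac{276597}{\left(- \frac{29070}{44051} + 36442\right) - 33255} + 289285\right) - 164 = \left(\frac{276597}{\frac{1605277472}{44051} - 33255} + 289285\right) - 164 = \left(\frac{276597}{\frac{140361467}{44051}} + 289285\right) - 164 = \left(276597 \cdot \frac{44051}{140361467} + 289285\right) - 164 = \left(\frac{12184374447}{140361467} + 289285\right) - 164 = \frac{40616651355542}{140361467} - 164 = \frac{40593632074954}{140361467}$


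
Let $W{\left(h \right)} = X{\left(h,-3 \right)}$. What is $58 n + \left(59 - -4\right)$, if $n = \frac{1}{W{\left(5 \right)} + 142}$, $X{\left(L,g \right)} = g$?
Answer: $\frac{8815}{139} \approx 63.417$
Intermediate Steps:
$W{\left(h \right)} = -3$
$n = \frac{1}{139}$ ($n = \frac{1}{-3 + 142} = \frac{1}{139} \approx 0.0071942$)
$58 n + \left(59 - -4\right) = 58 \cdot \frac{1}{139} + \left(59 - -4\right) = \frac{58}{139} + \left(59 + 4\right) = \frac{58}{139} + 63 = \frac{8815}{139}$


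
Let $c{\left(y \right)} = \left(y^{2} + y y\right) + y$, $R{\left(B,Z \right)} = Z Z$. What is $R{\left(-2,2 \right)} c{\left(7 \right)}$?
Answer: $420$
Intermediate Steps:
$R{\left(B,Z \right)} = Z^{2}$
$c{\left(y \right)} = y + 2 y^{2}$ ($c{\left(y \right)} = \left(y^{2} + y^{2}\right) + y = 2 y^{2} + y = y + 2 y^{2}$)
$R{\left(-2,2 \right)} c{\left(7 \right)} = 2^{2} \cdot 7 \left(1 + 2 \cdot 7\right) = 4 \cdot 7 \left(1 + 14\right) = 4 \cdot 7 \cdot 15 = 4 \cdot 105 = 420$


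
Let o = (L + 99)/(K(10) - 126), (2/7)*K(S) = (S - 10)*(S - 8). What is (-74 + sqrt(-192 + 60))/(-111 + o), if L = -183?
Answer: 222/331 - 6*I*sqrt(33)/331 ≈ 0.6707 - 0.10413*I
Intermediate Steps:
K(S) = 7*(-10 + S)*(-8 + S)/2 (K(S) = 7*((S - 10)*(S - 8))/2 = 7*((-10 + S)*(-8 + S))/2 = 7*(-10 + S)*(-8 + S)/2)
o = 2/3 (o = (-183 + 99)/((280 - 63*10 + (7/2)*10**2) - 126) = -84/((280 - 630 + (7/2)*100) - 126) = -84/((280 - 630 + 350) - 126) = -84/(0 - 126) = -84/(-126) = -84*(-1/126) = 2/3 ≈ 0.66667)
(-74 + sqrt(-192 + 60))/(-111 + o) = (-74 + sqrt(-192 + 60))/(-111 + 2/3) = (-74 + sqrt(-132))/(-331/3) = (-74 + 2*I*sqrt(33))*(-3/331) = 222/331 - 6*I*sqrt(33)/331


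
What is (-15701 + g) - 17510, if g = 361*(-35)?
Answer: -45846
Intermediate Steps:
g = -12635
(-15701 + g) - 17510 = (-15701 - 12635) - 17510 = -28336 - 17510 = -45846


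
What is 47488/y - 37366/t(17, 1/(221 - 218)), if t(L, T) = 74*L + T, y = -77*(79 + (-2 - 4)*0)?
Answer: -123022762/3280475 ≈ -37.502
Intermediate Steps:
y = -6083 (y = -77*(79 - 6*0) = -77*(79 + 0) = -77*79 = -6083)
t(L, T) = T + 74*L
47488/y - 37366/t(17, 1/(221 - 218)) = 47488/(-6083) - 37366/(1/(221 - 218) + 74*17) = 47488*(-1/6083) - 37366/(1/3 + 1258) = -6784/869 - 37366/(1/3 + 1258) = -6784/869 - 37366/3775/3 = -6784/869 - 37366*3/3775 = -6784/869 - 112098/3775 = -123022762/3280475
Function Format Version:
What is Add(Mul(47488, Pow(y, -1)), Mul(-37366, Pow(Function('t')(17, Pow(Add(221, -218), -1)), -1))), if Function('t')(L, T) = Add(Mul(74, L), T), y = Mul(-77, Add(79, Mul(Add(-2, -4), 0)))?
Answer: Rational(-123022762, 3280475) ≈ -37.502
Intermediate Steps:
y = -6083 (y = Mul(-77, Add(79, Mul(-6, 0))) = Mul(-77, Add(79, 0)) = Mul(-77, 79) = -6083)
Function('t')(L, T) = Add(T, Mul(74, L))
Add(Mul(47488, Pow(y, -1)), Mul(-37366, Pow(Function('t')(17, Pow(Add(221, -218), -1)), -1))) = Add(Mul(47488, Pow(-6083, -1)), Mul(-37366, Pow(Add(Pow(Add(221, -218), -1), Mul(74, 17)), -1))) = Add(Mul(47488, Rational(-1, 6083)), Mul(-37366, Pow(Add(Pow(3, -1), 1258), -1))) = Add(Rational(-6784, 869), Mul(-37366, Pow(Add(Rational(1, 3), 1258), -1))) = Add(Rational(-6784, 869), Mul(-37366, Pow(Rational(3775, 3), -1))) = Add(Rational(-6784, 869), Mul(-37366, Rational(3, 3775))) = Add(Rational(-6784, 869), Rational(-112098, 3775)) = Rational(-123022762, 3280475)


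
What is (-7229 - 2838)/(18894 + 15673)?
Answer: -10067/34567 ≈ -0.29123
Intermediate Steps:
(-7229 - 2838)/(18894 + 15673) = -10067/34567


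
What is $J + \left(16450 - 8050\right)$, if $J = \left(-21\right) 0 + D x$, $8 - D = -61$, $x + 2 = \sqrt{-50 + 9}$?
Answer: $8262 + 69 i \sqrt{41} \approx 8262.0 + 441.82 i$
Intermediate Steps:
$x = -2 + i \sqrt{41}$ ($x = -2 + \sqrt{-50 + 9} = -2 + \sqrt{-41} = -2 + i \sqrt{41} \approx -2.0 + 6.4031 i$)
$D = 69$ ($D = 8 - -61 = 8 + 61 = 69$)
$J = -138 + 69 i \sqrt{41}$ ($J = \left(-21\right) 0 + 69 \left(-2 + i \sqrt{41}\right) = 0 - \left(138 - 69 i \sqrt{41}\right) = -138 + 69 i \sqrt{41} \approx -138.0 + 441.82 i$)
$J + \left(16450 - 8050\right) = \left(-138 + 69 i \sqrt{41}\right) + \left(16450 - 8050\right) = \left(-138 + 69 i \sqrt{41}\right) + 8400 = 8262 + 69 i \sqrt{41}$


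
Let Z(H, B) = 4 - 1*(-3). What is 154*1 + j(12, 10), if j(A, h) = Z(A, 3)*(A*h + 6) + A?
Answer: 1048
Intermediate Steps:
Z(H, B) = 7 (Z(H, B) = 4 + 3 = 7)
j(A, h) = 42 + A + 7*A*h (j(A, h) = 7*(A*h + 6) + A = 7*(6 + A*h) + A = (42 + 7*A*h) + A = 42 + A + 7*A*h)
154*1 + j(12, 10) = 154*1 + (42 + 12 + 7*12*10) = 154 + (42 + 12 + 840) = 154 + 894 = 1048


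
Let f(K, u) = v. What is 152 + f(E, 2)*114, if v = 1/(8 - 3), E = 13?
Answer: 874/5 ≈ 174.80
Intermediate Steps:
v = ⅕ (v = 1/5 = ⅕ ≈ 0.20000)
f(K, u) = ⅕
152 + f(E, 2)*114 = 152 + (⅕)*114 = 152 + 114/5 = 874/5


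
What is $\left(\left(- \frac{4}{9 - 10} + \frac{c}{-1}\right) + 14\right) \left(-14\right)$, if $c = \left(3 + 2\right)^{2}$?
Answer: $98$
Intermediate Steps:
$c = 25$ ($c = 5^{2} = 25$)
$\left(\left(- \frac{4}{9 - 10} + \frac{c}{-1}\right) + 14\right) \left(-14\right) = \left(\left(- \frac{4}{9 - 10} + \frac{25}{-1}\right) + 14\right) \left(-14\right) = \left(\left(- \frac{4}{9 - 10} + 25 \left(-1\right)\right) + 14\right) \left(-14\right) = \left(\left(- \frac{4}{-1} - 25\right) + 14\right) \left(-14\right) = \left(\left(\left(-4\right) \left(-1\right) - 25\right) + 14\right) \left(-14\right) = \left(\left(4 - 25\right) + 14\right) \left(-14\right) = \left(-21 + 14\right) \left(-14\right) = \left(-7\right) \left(-14\right) = 98$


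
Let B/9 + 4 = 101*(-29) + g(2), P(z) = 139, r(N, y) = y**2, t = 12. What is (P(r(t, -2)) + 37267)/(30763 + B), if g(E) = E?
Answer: 18703/2192 ≈ 8.5324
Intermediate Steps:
B = -26379 (B = -36 + 9*(101*(-29) + 2) = -36 + 9*(-2929 + 2) = -36 + 9*(-2927) = -36 - 26343 = -26379)
(P(r(t, -2)) + 37267)/(30763 + B) = (139 + 37267)/(30763 - 26379) = 37406/4384 = 37406*(1/4384) = 18703/2192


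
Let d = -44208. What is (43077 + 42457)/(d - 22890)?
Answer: -42767/33549 ≈ -1.2748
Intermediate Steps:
(43077 + 42457)/(d - 22890) = (43077 + 42457)/(-44208 - 22890) = 85534/(-67098) = 85534*(-1/67098) = -42767/33549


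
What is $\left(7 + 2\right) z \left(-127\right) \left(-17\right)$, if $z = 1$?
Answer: $19431$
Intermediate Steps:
$\left(7 + 2\right) z \left(-127\right) \left(-17\right) = \left(7 + 2\right) 1 \left(-127\right) \left(-17\right) = 9 \cdot 1 \left(-127\right) \left(-17\right) = 9 \left(-127\right) \left(-17\right) = \left(-1143\right) \left(-17\right) = 19431$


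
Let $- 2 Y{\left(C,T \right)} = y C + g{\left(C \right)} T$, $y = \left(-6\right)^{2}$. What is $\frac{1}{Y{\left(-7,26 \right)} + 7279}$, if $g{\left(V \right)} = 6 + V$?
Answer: $\frac{1}{7418} \approx 0.00013481$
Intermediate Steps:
$y = 36$
$Y{\left(C,T \right)} = - 18 C - \frac{T \left(6 + C\right)}{2}$ ($Y{\left(C,T \right)} = - \frac{36 C + \left(6 + C\right) T}{2} = - \frac{36 C + T \left(6 + C\right)}{2} = - 18 C - \frac{T \left(6 + C\right)}{2}$)
$\frac{1}{Y{\left(-7,26 \right)} + 7279} = \frac{1}{\left(\left(-18\right) \left(-7\right) - 13 \left(6 - 7\right)\right) + 7279} = \frac{1}{\left(126 - 13 \left(-1\right)\right) + 7279} = \frac{1}{\left(126 + 13\right) + 7279} = \frac{1}{139 + 7279} = \frac{1}{7418}$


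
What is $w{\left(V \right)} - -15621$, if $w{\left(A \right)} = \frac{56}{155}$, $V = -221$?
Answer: $\frac{2421311}{155} \approx 15621.0$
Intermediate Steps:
$w{\left(A \right)} = \frac{56}{155}$ ($w{\left(A \right)} = 56 \cdot \frac{1}{155} = \frac{56}{155}$)
$w{\left(V \right)} - -15621 = \frac{56}{155} - -15621 = \frac{56}{155} + 15621 = \frac{2421311}{155}$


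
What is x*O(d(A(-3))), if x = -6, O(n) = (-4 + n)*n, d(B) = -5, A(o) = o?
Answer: -270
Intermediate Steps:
O(n) = n*(-4 + n)
x*O(d(A(-3))) = -(-30)*(-4 - 5) = -(-30)*(-9) = -6*45 = -270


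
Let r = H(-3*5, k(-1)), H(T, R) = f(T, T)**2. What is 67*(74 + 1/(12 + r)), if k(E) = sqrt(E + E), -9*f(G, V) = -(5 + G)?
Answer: 79409/16 ≈ 4963.1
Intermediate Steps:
f(G, V) = 5/9 + G/9 (f(G, V) = -(-1)*(5 + G)/9 = -(-5 - G)/9 = 5/9 + G/9)
k(E) = sqrt(2)*sqrt(E) (k(E) = sqrt(2*E) = sqrt(2)*sqrt(E))
H(T, R) = (5/9 + T/9)**2
r = 100/81 (r = (5 - 3*5)**2/81 = (5 - 15)**2/81 = (1/81)*(-10)**2 = (1/81)*100 = 100/81 ≈ 1.2346)
67*(74 + 1/(12 + r)) = 67*(74 + 1/(12 + 100/81)) = 67*(74 + 1/(1072/81)) = 67*(74 + 81/1072) = 67*(79409/1072) = 79409/16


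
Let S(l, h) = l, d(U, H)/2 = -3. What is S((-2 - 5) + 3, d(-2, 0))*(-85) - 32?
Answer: 308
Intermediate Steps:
d(U, H) = -6 (d(U, H) = 2*(-3) = -6)
S((-2 - 5) + 3, d(-2, 0))*(-85) - 32 = ((-2 - 5) + 3)*(-85) - 32 = (-7 + 3)*(-85) - 32 = -4*(-85) - 32 = 340 - 32 = 308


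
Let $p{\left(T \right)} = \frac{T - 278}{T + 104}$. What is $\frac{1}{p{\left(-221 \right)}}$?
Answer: $\frac{117}{499} \approx 0.23447$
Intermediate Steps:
$p{\left(T \right)} = \frac{-278 + T}{104 + T}$
$\frac{1}{p{\left(-221 \right)}} = \frac{1}{\frac{1}{104 - 221} \left(-278 - 221\right)} = \frac{1}{\frac{1}{-117} \left(-499\right)} = \frac{1}{\left(- \frac{1}{117}\right) \left(-499\right)} = \frac{1}{\frac{499}{117}} = \frac{117}{499}$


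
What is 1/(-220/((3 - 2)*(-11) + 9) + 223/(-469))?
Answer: 469/51367 ≈ 0.0091304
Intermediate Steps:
1/(-220/((3 - 2)*(-11) + 9) + 223/(-469)) = 1/(-220/(1*(-11) + 9) + 223*(-1/469)) = 1/(-220/(-11 + 9) - 223/469) = 1/(-220/(-2) - 223/469) = 1/(-220*(-½) - 223/469) = 1/(110 - 223/469) = 1/(51367/469) = 469/51367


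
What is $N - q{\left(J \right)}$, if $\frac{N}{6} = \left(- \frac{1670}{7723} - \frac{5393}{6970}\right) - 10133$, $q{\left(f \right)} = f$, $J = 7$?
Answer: $- \frac{1636705467392}{26914655} \approx -60811.0$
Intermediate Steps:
$N = - \frac{1636517064807}{26914655}$ ($N = 6 \left(\left(- \frac{1670}{7723} - \frac{5393}{6970}\right) - 10133\right) = 6 \left(- \frac{53290039}{53829310} - 10133\right) = 6 \left(- \frac{545505688269}{53829310}\right) = - \frac{1636517064807}{26914655} \approx -60804.0$)
$N - q{\left(J \right)} = - \frac{1636517064807}{26914655} - 7 = - \frac{1636705467392}{26914655}$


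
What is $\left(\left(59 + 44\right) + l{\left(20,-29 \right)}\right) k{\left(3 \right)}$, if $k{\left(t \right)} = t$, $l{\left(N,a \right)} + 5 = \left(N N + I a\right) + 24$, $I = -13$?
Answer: $2697$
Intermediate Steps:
$l{\left(N,a \right)} = 19 + N^{2} - 13 a$ ($l{\left(N,a \right)} = -5 + \left(\left(N N - 13 a\right) + 24\right) = -5 + \left(\left(N^{2} - 13 a\right) + 24\right) = -5 + \left(24 + N^{2} - 13 a\right) = 19 + N^{2} - 13 a$)
$\left(\left(59 + 44\right) + l{\left(20,-29 \right)}\right) k{\left(3 \right)} = \left(\left(59 + 44\right) + \left(19 + 20^{2} - -377\right)\right) 3 = \left(103 + \left(19 + 400 + 377\right)\right) 3 = \left(103 + 796\right) 3 = 899 \cdot 3 = 2697$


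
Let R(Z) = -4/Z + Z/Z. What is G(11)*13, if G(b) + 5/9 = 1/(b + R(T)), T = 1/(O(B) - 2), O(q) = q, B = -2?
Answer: -1703/252 ≈ -6.7579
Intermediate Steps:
T = -1/4 (T = 1/(-2 - 2) = 1/(-4) = -1/4 ≈ -0.25000)
R(Z) = 1 - 4/Z (R(Z) = -4/Z + 1 = 1 - 4/Z)
G(b) = -5/9 + 1/(17 + b) (G(b) = -5/9 + 1/(b + (-4 - 1/4)/(-1/4)) = -5/9 + 1/(b - 4*(-17/4)) = -5/9 + 1/(b + 17) = -5/9 + 1/(17 + b))
G(11)*13 = ((-76 - 5*11)/(9*(17 + 11)))*13 = ((1/9)*(-76 - 55)/28)*13 = ((1/9)*(1/28)*(-131))*13 = -131/252*13 = -1703/252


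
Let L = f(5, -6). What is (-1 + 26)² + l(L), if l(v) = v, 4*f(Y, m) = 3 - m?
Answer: 2509/4 ≈ 627.25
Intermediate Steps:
f(Y, m) = ¾ - m/4 (f(Y, m) = (3 - m)/4 = ¾ - m/4)
L = 9/4 (L = ¾ - ¼*(-6) = ¾ + 3/2 = 9/4 ≈ 2.2500)
(-1 + 26)² + l(L) = (-1 + 26)² + 9/4 = 25² + 9/4 = 625 + 9/4 = 2509/4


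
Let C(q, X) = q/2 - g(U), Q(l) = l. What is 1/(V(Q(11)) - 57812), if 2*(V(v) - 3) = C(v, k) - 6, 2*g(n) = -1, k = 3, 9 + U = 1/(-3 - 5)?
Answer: -1/57809 ≈ -1.7298e-5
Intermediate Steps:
U = -73/8 (U = -9 + 1/(-3 - 5) = -9 + 1/(-8) = -9 - 1/8 = -73/8 ≈ -9.1250)
g(n) = -1/2 (g(n) = (1/2)*(-1) = -1/2)
C(q, X) = 1/2 + q/2 (C(q, X) = q/2 - 1*(-1/2) = q*(1/2) + 1/2 = q/2 + 1/2 = 1/2 + q/2)
V(v) = 1/4 + v/4 (V(v) = 3 + ((1/2 + v/2) - 6)/2 = 3 + (-11/2 + v/2)/2 = 3 + (-11/4 + v/4) = 1/4 + v/4)
1/(V(Q(11)) - 57812) = 1/((1/4 + (1/4)*11) - 57812) = 1/((1/4 + 11/4) - 57812) = 1/(3 - 57812) = 1/(-57809) = -1/57809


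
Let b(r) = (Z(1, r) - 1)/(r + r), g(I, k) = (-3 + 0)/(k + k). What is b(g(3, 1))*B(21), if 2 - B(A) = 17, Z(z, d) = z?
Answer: 0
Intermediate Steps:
B(A) = -15 (B(A) = 2 - 1*17 = 2 - 17 = -15)
g(I, k) = -3/(2*k) (g(I, k) = -3*1/(2*k) = -3/(2*k))
b(r) = 0 (b(r) = (1 - 1)/(r + r) = 0/((2*r)) = 0*(1/(2*r)) = 0)
b(g(3, 1))*B(21) = 0*(-15) = 0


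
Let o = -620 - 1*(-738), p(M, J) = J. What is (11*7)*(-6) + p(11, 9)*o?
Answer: 600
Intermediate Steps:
o = 118 (o = -620 + 738 = 118)
(11*7)*(-6) + p(11, 9)*o = (11*7)*(-6) + 9*118 = 77*(-6) + 1062 = -462 + 1062 = 600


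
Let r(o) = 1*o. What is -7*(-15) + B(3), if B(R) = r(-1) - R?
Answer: 101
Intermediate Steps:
r(o) = o
B(R) = -1 - R
-7*(-15) + B(3) = -7*(-15) + (-1 - 1*3) = 105 + (-1 - 3) = 105 - 4 = 101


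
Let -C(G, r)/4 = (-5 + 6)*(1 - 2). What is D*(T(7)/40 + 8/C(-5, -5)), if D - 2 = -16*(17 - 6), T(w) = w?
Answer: -7569/20 ≈ -378.45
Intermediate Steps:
C(G, r) = 4 (C(G, r) = -4*(-5 + 6)*(1 - 2) = -4*(-1) = 4)
D = -174 (D = 2 - 16*(17 - 6) = 2 - 16*11 = 2 - 176 = -174)
D*(T(7)/40 + 8/C(-5, -5)) = -174*(7/40 + 8/4) = -174*(7*(1/40) + 8*(¼)) = -174*(7/40 + 2) = -174*87/40 = -7569/20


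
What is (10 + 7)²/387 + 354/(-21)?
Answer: -43643/2709 ≈ -16.110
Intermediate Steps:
(10 + 7)²/387 + 354/(-21) = 17²*(1/387) + 354*(-1/21) = 289*(1/387) - 118/7 = 289/387 - 118/7 = -43643/2709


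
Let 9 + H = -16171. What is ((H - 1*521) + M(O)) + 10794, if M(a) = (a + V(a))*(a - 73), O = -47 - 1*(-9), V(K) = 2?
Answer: -1911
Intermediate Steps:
H = -16180 (H = -9 - 16171 = -16180)
O = -38 (O = -47 + 9 = -38)
M(a) = (-73 + a)*(2 + a) (M(a) = (a + 2)*(a - 73) = (2 + a)*(-73 + a) = (-73 + a)*(2 + a))
((H - 1*521) + M(O)) + 10794 = ((-16180 - 1*521) + (-146 + (-38)**2 - 71*(-38))) + 10794 = ((-16180 - 521) + (-146 + 1444 + 2698)) + 10794 = (-16701 + 3996) + 10794 = -12705 + 10794 = -1911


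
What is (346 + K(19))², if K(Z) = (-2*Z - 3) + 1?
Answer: 93636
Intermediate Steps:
K(Z) = -2 - 2*Z (K(Z) = (-3 - 2*Z) + 1 = -2 - 2*Z)
(346 + K(19))² = (346 + (-2 - 2*19))² = (346 + (-2 - 38))² = (346 - 40)² = 306² = 93636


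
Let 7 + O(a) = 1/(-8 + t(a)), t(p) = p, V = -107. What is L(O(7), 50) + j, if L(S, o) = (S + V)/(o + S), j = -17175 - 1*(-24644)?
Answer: 313583/42 ≈ 7466.3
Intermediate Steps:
j = 7469 (j = -17175 + 24644 = 7469)
O(a) = -7 + 1/(-8 + a)
L(S, o) = (-107 + S)/(S + o) (L(S, o) = (S - 107)/(o + S) = (-107 + S)/(S + o))
L(O(7), 50) + j = (-107 + (57 - 7*7)/(-8 + 7))/((57 - 7*7)/(-8 + 7) + 50) + 7469 = (-107 + (57 - 49)/(-1))/((57 - 49)/(-1) + 50) + 7469 = (-107 - 1*8)/(-1*8 + 50) + 7469 = (-107 - 8)/(-8 + 50) + 7469 = -115/42 + 7469 = 313583/42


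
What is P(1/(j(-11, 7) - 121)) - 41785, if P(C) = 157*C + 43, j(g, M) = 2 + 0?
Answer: -4967455/119 ≈ -41743.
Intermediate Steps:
j(g, M) = 2
P(C) = 43 + 157*C
P(1/(j(-11, 7) - 121)) - 41785 = (43 + 157/(2 - 121)) - 41785 = (43 + 157/(-119)) - 41785 = (43 + 157*(-1/119)) - 41785 = (43 - 157/119) - 41785 = 4960/119 - 41785 = -4967455/119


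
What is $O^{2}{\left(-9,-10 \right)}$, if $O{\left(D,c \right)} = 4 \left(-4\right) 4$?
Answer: $4096$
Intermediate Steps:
$O{\left(D,c \right)} = -64$ ($O{\left(D,c \right)} = \left(-16\right) 4 = -64$)
$O^{2}{\left(-9,-10 \right)} = \left(-64\right)^{2} = 4096$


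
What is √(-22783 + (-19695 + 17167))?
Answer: I*√25311 ≈ 159.09*I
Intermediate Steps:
√(-22783 + (-19695 + 17167)) = √(-22783 - 2528) = √(-25311) = I*√25311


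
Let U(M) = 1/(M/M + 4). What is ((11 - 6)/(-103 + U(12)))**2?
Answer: 625/264196 ≈ 0.0023657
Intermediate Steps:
U(M) = 1/5 (U(M) = 1/(1 + 4) = 1/5)
((11 - 6)/(-103 + U(12)))**2 = ((11 - 6)/(-103 + 1/5))**2 = (5/(-514/5))**2 = (5*(-5/514))**2 = (-25/514)**2 = 625/264196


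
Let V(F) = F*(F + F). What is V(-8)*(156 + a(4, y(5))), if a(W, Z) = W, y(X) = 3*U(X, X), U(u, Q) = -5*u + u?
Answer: 20480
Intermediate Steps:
U(u, Q) = -4*u
V(F) = 2*F² (V(F) = F*(2*F) = 2*F²)
y(X) = -12*X (y(X) = 3*(-4*X) = -12*X)
V(-8)*(156 + a(4, y(5))) = (2*(-8)²)*(156 + 4) = (2*64)*160 = 128*160 = 20480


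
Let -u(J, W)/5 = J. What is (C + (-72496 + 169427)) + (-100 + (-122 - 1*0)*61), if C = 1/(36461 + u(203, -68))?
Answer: 3168482495/35446 ≈ 89389.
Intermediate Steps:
u(J, W) = -5*J
C = 1/35446 (C = 1/(36461 - 5*203) = 1/(36461 - 1015) = 1/35446 ≈ 2.8212e-5)
(C + (-72496 + 169427)) + (-100 + (-122 - 1*0)*61) = (1/35446 + (-72496 + 169427)) + (-100 + (-122 - 1*0)*61) = (1/35446 + 96931) + (-100 + (-122 + 0)*61) = 3435816227/35446 + (-100 - 122*61) = 3435816227/35446 + (-100 - 7442) = 3435816227/35446 - 7542 = 3168482495/35446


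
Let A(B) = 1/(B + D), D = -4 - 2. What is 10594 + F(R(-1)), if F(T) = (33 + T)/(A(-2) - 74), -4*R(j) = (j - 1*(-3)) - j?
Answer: 6281984/593 ≈ 10594.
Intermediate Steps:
D = -6
A(B) = 1/(-6 + B) (A(B) = 1/(B - 6) = 1/(-6 + B))
R(j) = -3/4 (R(j) = -((j - 1*(-3)) - j)/4 = -((j + 3) - j)/4 = -((3 + j) - j)/4 = -1/4*3 = -3/4)
F(T) = -264/593 - 8*T/593 (F(T) = (33 + T)/(1/(-6 - 2) - 74) = (33 + T)/(1/(-8) - 74) = (33 + T)/(-1/8 - 74) = (33 + T)/(-593/8) = (33 + T)*(-8/593) = -264/593 - 8*T/593)
10594 + F(R(-1)) = 10594 + (-264/593 - 8/593*(-3/4)) = 10594 + (-264/593 + 6/593) = 10594 - 258/593 = 6281984/593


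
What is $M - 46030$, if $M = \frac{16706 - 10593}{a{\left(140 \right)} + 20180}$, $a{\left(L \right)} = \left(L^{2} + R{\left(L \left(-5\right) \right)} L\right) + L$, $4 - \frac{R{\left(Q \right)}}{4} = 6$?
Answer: $- \frac{1785957887}{38800} \approx -46030.0$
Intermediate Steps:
$R{\left(Q \right)} = -8$ ($R{\left(Q \right)} = 16 - 24 = -8$)
$a{\left(L \right)} = L^{2} - 7 L$ ($a{\left(L \right)} = \left(L^{2} - 8 L\right) + L = L^{2} - 7 L$)
$M = \frac{6113}{38800}$ ($M = \frac{16706 - 10593}{140 \left(-7 + 140\right) + 20180} = \frac{6113}{140 \cdot 133 + 20180} = \frac{6113}{18620 + 20180} = \frac{6113}{38800} \approx 0.15755$)
$M - 46030 = \frac{6113}{38800} - 46030 = - \frac{1785957887}{38800}$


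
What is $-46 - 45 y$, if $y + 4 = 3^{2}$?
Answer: $-271$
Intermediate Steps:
$y = 5$ ($y = -4 + 3^{2} = -4 + 9 = 5$)
$-46 - 45 y = -46 - 225 = -271$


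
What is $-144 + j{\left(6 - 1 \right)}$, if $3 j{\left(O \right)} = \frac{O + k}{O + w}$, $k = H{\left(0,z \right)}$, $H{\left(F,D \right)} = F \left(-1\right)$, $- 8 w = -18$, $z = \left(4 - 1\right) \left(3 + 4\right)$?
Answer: $- \frac{12508}{87} \approx -143.77$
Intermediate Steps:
$z = 21$ ($z = 3 \cdot 7 = 21$)
$w = \frac{9}{4}$ ($w = \left(- \frac{1}{8}\right) \left(-18\right) = \frac{9}{4} \approx 2.25$)
$H{\left(F,D \right)} = - F$
$k = 0$ ($k = \left(-1\right) 0 = 0$)
$j{\left(O \right)} = \frac{O}{3 \left(\frac{9}{4} + O\right)}$ ($j{\left(O \right)} = \frac{\left(O + 0\right) \frac{1}{O + \frac{9}{4}}}{3} = \frac{O \frac{1}{\frac{9}{4} + O}}{3} = \frac{O}{3 \left(\frac{9}{4} + O\right)}$)
$-144 + j{\left(6 - 1 \right)} = -144 + \frac{4 \left(6 - 1\right)}{3 \left(9 + 4 \left(6 - 1\right)\right)} = -144 + \frac{4}{3} \cdot 5 \frac{1}{9 + 4 \cdot 5} = -144 + \frac{4}{3} \cdot 5 \frac{1}{9 + 20} = -144 + \frac{4}{3} \cdot 5 \cdot \frac{1}{29} = -144 + \frac{20}{87} = - \frac{12508}{87}$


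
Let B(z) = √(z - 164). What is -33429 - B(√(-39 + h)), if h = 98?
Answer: -33429 - I*√(164 - √59) ≈ -33429.0 - 12.503*I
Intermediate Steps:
B(z) = √(-164 + z)
-33429 - B(√(-39 + h)) = -33429 - √(-164 + √(-39 + 98)) = -33429 - √(-164 + √59)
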